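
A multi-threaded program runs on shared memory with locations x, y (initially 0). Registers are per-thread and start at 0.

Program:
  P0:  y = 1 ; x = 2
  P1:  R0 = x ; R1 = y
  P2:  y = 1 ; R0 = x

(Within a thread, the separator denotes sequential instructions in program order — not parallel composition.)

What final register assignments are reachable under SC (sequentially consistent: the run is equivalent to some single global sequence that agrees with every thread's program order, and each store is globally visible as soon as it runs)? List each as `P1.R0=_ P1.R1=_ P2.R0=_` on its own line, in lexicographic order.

P1.R0=0 P1.R1=0 P2.R0=0
P1.R0=0 P1.R1=0 P2.R0=2
P1.R0=0 P1.R1=1 P2.R0=0
P1.R0=0 P1.R1=1 P2.R0=2
P1.R0=2 P1.R1=1 P2.R0=0
P1.R0=2 P1.R1=1 P2.R0=2

outcome vector order: (P1.R0,P1.R1,P2.R0)
|SC outcomes| = 6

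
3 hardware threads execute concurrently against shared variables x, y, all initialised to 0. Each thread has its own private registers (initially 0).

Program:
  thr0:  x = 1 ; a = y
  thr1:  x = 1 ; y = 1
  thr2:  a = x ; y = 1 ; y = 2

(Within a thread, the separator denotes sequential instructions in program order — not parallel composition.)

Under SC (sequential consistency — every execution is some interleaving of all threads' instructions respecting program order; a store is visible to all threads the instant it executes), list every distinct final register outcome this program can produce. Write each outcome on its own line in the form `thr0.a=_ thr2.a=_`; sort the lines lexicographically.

thr0.a=0 thr2.a=0
thr0.a=0 thr2.a=1
thr0.a=1 thr2.a=0
thr0.a=1 thr2.a=1
thr0.a=2 thr2.a=0
thr0.a=2 thr2.a=1

outcome vector order: (thr0.a,thr2.a)
|SC outcomes| = 6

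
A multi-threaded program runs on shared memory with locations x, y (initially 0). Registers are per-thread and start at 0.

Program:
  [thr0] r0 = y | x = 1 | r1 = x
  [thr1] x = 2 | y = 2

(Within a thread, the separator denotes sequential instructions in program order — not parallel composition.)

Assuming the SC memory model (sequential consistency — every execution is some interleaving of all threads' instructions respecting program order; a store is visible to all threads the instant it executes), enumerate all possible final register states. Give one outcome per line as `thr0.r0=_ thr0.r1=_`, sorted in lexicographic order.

outcome vector order: (thr0.r0,thr0.r1)
|SC outcomes| = 3

thr0.r0=0 thr0.r1=1
thr0.r0=0 thr0.r1=2
thr0.r0=2 thr0.r1=1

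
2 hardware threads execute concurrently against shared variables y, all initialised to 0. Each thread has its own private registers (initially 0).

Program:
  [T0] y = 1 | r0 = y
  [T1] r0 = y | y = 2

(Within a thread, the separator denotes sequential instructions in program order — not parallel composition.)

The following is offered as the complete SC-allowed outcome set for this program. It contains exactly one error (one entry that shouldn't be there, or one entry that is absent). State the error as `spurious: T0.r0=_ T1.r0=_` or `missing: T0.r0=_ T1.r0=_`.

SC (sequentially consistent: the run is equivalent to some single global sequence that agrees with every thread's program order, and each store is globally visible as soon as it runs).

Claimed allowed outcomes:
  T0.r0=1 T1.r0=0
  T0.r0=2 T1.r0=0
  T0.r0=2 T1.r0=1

missing: T0.r0=1 T1.r0=1

outcome vector order: (T0.r0,T1.r0)
SC: 4 outcomes — {10 11 20 21}
SC∖claimed = {11}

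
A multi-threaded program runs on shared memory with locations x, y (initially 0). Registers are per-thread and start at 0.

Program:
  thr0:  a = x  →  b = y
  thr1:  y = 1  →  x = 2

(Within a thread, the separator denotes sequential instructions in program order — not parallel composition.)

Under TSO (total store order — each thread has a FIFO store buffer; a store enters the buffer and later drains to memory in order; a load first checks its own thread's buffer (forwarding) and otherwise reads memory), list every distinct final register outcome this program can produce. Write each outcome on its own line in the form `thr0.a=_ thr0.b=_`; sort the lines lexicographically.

thr0.a=0 thr0.b=0
thr0.a=0 thr0.b=1
thr0.a=2 thr0.b=1

outcome vector order: (thr0.a,thr0.b)
|TSO outcomes| = 3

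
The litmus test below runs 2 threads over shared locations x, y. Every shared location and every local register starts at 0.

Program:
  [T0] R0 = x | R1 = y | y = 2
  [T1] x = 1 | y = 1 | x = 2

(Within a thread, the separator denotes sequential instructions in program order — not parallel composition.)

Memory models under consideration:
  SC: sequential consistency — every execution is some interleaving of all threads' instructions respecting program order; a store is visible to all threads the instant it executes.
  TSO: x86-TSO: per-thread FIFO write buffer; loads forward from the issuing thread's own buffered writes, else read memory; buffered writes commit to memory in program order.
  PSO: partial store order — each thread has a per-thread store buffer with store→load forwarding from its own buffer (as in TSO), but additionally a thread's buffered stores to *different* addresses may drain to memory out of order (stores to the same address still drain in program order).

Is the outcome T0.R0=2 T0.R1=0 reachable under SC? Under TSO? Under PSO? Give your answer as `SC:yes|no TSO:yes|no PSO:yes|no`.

SC:no TSO:no PSO:yes

outcome vector order: (T0.R0,T0.R1)
SC: 5 outcomes — {<0 0>; <0 1>; <1 0>; <1 1>; <2 1>}
TSO: 5 outcomes — {<0 0>; <0 1>; <1 0>; <1 1>; <2 1>}
PSO: 6 outcomes — {<0 0>; <0 1>; <1 0>; <1 1>; <2 0>; <2 1>}
target <2 0> ∈ {PSO}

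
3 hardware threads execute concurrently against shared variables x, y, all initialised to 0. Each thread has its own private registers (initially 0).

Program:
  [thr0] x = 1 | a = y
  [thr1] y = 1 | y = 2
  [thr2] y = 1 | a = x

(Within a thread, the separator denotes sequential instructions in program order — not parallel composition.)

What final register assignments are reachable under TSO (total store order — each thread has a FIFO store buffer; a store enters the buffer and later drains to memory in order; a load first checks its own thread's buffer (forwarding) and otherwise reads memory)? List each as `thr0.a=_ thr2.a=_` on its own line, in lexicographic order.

thr0.a=0 thr2.a=0
thr0.a=0 thr2.a=1
thr0.a=1 thr2.a=0
thr0.a=1 thr2.a=1
thr0.a=2 thr2.a=0
thr0.a=2 thr2.a=1

outcome vector order: (thr0.a,thr2.a)
|TSO outcomes| = 6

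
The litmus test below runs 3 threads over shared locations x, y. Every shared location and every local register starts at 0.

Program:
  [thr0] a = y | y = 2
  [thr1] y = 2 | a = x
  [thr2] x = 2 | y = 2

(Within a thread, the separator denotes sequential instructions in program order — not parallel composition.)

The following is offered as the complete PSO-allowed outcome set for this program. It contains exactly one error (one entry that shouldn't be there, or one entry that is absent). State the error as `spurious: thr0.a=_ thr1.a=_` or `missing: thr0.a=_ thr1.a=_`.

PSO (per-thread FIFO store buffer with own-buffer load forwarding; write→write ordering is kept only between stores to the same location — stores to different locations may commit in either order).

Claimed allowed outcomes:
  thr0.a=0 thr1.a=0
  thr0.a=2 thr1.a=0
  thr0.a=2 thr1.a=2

outcome vector order: (thr0.a,thr1.a)
PSO: 4 outcomes — {0/0; 0/2; 2/0; 2/2}
PSO∖claimed = {0/2}

missing: thr0.a=0 thr1.a=2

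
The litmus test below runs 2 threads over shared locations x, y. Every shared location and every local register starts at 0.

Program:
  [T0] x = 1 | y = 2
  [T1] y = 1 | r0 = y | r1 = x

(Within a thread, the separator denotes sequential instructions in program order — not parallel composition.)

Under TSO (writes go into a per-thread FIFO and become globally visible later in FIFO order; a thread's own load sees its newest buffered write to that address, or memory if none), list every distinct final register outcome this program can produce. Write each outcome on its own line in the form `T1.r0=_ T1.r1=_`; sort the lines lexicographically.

T1.r0=1 T1.r1=0
T1.r0=1 T1.r1=1
T1.r0=2 T1.r1=1

outcome vector order: (T1.r0,T1.r1)
|TSO outcomes| = 3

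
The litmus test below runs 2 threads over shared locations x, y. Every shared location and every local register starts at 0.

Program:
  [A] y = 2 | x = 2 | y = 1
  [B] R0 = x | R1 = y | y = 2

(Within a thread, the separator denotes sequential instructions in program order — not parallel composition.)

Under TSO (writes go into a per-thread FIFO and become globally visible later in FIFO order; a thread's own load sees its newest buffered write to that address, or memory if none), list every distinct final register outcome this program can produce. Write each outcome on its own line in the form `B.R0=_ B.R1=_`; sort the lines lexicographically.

outcome vector order: (B.R0,B.R1)
|TSO outcomes| = 5

B.R0=0 B.R1=0
B.R0=0 B.R1=1
B.R0=0 B.R1=2
B.R0=2 B.R1=1
B.R0=2 B.R1=2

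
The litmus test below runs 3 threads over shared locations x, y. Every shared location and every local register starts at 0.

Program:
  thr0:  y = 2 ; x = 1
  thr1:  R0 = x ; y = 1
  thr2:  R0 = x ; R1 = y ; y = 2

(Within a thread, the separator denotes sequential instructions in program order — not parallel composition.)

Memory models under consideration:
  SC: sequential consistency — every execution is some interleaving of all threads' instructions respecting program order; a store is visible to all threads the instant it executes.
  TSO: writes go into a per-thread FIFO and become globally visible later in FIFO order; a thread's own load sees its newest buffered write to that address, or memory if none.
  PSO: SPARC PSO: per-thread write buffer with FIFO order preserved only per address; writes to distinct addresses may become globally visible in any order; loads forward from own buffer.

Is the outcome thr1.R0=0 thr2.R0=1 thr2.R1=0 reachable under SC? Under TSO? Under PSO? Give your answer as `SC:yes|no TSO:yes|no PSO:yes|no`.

SC:no TSO:no PSO:yes

outcome vector order: (thr1.R0,thr2.R0,thr2.R1)
[SC] allowed = {<0 0 0> <0 0 1> <0 0 2> <0 1 1> <0 1 2> <1 0 0> <1 0 1> <1 0 2> <1 1 1> <1 1 2>}
[TSO] allowed = {<0 0 0> <0 0 1> <0 0 2> <0 1 1> <0 1 2> <1 0 0> <1 0 1> <1 0 2> <1 1 1> <1 1 2>}
[PSO] allowed = {<0 0 0> <0 0 1> <0 0 2> <0 1 0> <0 1 1> <0 1 2> <1 0 0> <1 0 1> <1 0 2> <1 1 0> <1 1 1> <1 1 2>}
target <0 1 0> ∈ {PSO}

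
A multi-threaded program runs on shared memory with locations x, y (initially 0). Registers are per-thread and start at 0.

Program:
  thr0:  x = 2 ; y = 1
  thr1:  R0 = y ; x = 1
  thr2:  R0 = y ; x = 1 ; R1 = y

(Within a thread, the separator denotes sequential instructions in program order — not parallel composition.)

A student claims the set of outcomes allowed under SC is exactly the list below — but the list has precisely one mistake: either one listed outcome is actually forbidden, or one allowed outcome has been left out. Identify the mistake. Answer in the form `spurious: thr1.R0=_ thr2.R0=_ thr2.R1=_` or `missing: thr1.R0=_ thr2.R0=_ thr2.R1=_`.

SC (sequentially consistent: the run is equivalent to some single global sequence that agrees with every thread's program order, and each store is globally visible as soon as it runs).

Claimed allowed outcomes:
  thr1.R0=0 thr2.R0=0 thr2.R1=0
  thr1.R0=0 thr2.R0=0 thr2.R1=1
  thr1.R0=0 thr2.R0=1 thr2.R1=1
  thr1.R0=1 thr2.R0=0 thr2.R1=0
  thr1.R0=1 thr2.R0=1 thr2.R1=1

missing: thr1.R0=1 thr2.R0=0 thr2.R1=1

outcome vector order: (thr1.R0,thr2.R0,thr2.R1)
[SC] allowed = {<0 0 0>; <0 0 1>; <0 1 1>; <1 0 0>; <1 0 1>; <1 1 1>}
SC∖claimed = {<1 0 1>}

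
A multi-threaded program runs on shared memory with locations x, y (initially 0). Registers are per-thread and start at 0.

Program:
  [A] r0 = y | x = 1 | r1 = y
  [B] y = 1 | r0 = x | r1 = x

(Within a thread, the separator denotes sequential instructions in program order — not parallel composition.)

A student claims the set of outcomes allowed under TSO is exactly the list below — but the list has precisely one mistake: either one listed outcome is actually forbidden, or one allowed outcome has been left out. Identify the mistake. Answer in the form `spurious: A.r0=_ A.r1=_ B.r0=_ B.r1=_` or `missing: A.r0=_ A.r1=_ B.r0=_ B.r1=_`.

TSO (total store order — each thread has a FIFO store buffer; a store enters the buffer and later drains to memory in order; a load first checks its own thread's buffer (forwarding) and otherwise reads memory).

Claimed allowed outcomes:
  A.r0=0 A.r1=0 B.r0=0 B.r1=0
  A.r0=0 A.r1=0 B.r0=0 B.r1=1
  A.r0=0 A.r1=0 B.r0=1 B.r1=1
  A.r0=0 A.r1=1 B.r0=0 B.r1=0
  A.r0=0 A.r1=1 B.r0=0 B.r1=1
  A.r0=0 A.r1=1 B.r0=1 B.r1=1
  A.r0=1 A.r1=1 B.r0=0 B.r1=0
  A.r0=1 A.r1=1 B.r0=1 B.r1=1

missing: A.r0=1 A.r1=1 B.r0=0 B.r1=1

outcome vector order: (A.r0,A.r1,B.r0,B.r1)
[TSO] allowed = {0000 0001 0011 0100 0101 0111 1100 1101 1111}
TSO∖claimed = {1101}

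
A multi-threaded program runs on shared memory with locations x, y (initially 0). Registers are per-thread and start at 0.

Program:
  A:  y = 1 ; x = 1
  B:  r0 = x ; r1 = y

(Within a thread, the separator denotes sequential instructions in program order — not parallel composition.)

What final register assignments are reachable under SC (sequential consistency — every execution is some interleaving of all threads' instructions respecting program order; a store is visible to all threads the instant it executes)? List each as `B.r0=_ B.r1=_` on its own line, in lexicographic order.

outcome vector order: (B.r0,B.r1)
|SC outcomes| = 3

B.r0=0 B.r1=0
B.r0=0 B.r1=1
B.r0=1 B.r1=1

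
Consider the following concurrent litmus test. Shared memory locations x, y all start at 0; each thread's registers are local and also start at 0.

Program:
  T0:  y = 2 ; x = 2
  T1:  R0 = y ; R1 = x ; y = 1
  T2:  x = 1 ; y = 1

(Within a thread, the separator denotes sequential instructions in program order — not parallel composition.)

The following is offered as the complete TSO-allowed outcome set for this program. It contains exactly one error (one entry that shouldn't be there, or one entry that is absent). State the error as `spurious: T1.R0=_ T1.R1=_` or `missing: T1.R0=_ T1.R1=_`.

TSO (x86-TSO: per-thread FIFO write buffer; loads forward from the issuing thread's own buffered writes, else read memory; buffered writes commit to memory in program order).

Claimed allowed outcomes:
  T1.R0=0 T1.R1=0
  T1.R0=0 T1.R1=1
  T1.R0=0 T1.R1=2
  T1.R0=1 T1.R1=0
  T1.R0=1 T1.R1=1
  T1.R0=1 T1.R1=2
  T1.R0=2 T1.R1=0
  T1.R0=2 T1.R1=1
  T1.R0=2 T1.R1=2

outcome vector order: (T1.R0,T1.R1)
TSO: 8 outcomes — {0/0 0/1 0/2 1/1 1/2 2/0 2/1 2/2}
claimed∖TSO = {1/0}

spurious: T1.R0=1 T1.R1=0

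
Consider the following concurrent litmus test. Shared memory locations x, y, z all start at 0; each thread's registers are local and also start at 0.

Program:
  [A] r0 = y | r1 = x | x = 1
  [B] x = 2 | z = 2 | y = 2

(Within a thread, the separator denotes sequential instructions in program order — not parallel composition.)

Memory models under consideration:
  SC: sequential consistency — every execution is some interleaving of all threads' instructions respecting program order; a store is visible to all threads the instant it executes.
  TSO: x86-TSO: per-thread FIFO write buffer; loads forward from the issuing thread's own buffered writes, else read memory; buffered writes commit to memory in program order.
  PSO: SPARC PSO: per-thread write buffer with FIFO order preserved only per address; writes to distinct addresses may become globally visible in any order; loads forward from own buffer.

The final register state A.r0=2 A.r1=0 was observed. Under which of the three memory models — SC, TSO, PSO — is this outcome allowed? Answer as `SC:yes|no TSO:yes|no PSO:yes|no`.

SC:no TSO:no PSO:yes

outcome vector order: (A.r0,A.r1)
SC: 3 outcomes — {(0,0), (0,2), (2,2)}
TSO: 3 outcomes — {(0,0), (0,2), (2,2)}
PSO: 4 outcomes — {(0,0), (0,2), (2,0), (2,2)}
target (2,0) ∈ {PSO}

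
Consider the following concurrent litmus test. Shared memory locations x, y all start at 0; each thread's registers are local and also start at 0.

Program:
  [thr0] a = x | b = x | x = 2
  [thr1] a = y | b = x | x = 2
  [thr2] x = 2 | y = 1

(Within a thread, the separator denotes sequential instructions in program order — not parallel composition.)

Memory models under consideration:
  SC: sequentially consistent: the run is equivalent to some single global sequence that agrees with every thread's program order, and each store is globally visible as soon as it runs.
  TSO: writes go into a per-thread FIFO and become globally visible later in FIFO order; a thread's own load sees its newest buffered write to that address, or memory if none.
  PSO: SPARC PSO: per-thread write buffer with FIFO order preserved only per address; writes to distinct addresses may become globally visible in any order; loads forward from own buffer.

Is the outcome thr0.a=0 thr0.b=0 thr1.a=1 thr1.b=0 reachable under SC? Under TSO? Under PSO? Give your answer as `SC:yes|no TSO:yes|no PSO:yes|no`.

outcome vector order: (thr0.a,thr0.b,thr1.a,thr1.b)
under SC → <0 0 0 0>, <0 0 0 2>, <0 0 1 2>, <0 2 0 0>, <0 2 0 2>, <0 2 1 2>, <2 2 0 0>, <2 2 0 2>, <2 2 1 2>
under TSO → <0 0 0 0>, <0 0 0 2>, <0 0 1 2>, <0 2 0 0>, <0 2 0 2>, <0 2 1 2>, <2 2 0 0>, <2 2 0 2>, <2 2 1 2>
under PSO → <0 0 0 0>, <0 0 0 2>, <0 0 1 0>, <0 0 1 2>, <0 2 0 0>, <0 2 0 2>, <0 2 1 0>, <0 2 1 2>, <2 2 0 0>, <2 2 0 2>, <2 2 1 0>, <2 2 1 2>
target <0 0 1 0> ∈ {PSO}

SC:no TSO:no PSO:yes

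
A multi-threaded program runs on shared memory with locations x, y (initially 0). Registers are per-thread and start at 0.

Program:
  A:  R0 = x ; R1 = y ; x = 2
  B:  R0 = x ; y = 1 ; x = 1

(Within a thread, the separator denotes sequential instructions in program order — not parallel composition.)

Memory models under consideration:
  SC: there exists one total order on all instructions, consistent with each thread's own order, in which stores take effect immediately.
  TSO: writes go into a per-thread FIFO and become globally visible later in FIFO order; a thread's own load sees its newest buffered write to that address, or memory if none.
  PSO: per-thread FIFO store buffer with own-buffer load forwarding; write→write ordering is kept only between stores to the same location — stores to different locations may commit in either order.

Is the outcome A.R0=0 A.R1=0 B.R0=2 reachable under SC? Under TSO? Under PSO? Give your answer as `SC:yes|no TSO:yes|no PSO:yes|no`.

outcome vector order: (A.R0,A.R1,B.R0)
under SC → 000; 002; 010; 110
under TSO → 000; 002; 010; 110
under PSO → 000; 002; 010; 100; 110
target 002 ∈ {SC,TSO,PSO}

SC:yes TSO:yes PSO:yes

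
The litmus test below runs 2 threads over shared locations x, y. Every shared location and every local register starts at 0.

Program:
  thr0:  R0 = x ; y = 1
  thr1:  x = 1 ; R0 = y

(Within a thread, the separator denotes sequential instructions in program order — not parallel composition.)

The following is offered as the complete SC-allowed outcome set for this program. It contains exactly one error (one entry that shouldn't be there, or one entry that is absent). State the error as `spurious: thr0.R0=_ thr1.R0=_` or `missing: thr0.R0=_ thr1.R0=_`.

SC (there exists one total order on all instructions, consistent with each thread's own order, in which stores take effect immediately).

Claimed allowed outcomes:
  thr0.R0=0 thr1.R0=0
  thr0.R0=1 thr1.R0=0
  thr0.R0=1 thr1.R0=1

missing: thr0.R0=0 thr1.R0=1

outcome vector order: (thr0.R0,thr1.R0)
SC: 4 outcomes — {<0 0> <0 1> <1 0> <1 1>}
SC∖claimed = {<0 1>}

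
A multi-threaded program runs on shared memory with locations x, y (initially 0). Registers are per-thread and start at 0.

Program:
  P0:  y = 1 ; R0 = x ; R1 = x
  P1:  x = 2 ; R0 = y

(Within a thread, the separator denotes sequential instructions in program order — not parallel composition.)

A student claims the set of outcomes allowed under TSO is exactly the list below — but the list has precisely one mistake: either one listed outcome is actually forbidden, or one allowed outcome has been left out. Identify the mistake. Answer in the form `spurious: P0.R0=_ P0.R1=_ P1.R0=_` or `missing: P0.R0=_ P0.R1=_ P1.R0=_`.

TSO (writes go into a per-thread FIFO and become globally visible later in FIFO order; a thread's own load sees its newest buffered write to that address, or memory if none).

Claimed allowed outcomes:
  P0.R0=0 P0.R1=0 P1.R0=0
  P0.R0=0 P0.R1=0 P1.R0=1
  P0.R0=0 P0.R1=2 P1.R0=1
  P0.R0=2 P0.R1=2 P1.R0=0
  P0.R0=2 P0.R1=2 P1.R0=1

outcome vector order: (P0.R0,P0.R1,P1.R0)
TSO (6): <0 0 0>; <0 0 1>; <0 2 0>; <0 2 1>; <2 2 0>; <2 2 1>
TSO∖claimed = {<0 2 0>}

missing: P0.R0=0 P0.R1=2 P1.R0=0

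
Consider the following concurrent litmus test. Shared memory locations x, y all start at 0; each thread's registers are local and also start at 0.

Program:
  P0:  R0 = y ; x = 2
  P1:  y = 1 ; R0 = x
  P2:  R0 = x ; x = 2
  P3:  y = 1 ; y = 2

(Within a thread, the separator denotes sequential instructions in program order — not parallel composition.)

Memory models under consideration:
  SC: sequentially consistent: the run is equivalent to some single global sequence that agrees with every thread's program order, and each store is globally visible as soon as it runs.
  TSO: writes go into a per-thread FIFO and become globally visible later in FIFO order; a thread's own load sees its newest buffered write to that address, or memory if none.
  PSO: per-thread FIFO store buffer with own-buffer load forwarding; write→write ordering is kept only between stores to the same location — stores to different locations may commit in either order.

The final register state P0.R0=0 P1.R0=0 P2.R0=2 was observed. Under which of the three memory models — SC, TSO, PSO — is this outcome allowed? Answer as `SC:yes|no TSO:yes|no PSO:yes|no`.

SC:yes TSO:yes PSO:yes

outcome vector order: (P0.R0,P1.R0,P2.R0)
SC: 12 outcomes — {(0,0,0), (0,0,2), (0,2,0), (0,2,2), (1,0,0), (1,0,2), (1,2,0), (1,2,2), (2,0,0), (2,0,2), (2,2,0), (2,2,2)}
TSO: 12 outcomes — {(0,0,0), (0,0,2), (0,2,0), (0,2,2), (1,0,0), (1,0,2), (1,2,0), (1,2,2), (2,0,0), (2,0,2), (2,2,0), (2,2,2)}
PSO: 12 outcomes — {(0,0,0), (0,0,2), (0,2,0), (0,2,2), (1,0,0), (1,0,2), (1,2,0), (1,2,2), (2,0,0), (2,0,2), (2,2,0), (2,2,2)}
target (0,0,2) ∈ {SC,TSO,PSO}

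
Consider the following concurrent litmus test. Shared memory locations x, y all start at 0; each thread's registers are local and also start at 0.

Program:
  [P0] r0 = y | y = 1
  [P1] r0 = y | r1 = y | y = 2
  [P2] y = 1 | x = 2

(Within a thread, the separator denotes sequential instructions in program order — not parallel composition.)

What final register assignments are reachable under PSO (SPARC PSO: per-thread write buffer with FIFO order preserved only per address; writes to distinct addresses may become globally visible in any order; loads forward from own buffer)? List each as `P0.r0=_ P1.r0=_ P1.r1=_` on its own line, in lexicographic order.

outcome vector order: (P0.r0,P1.r0,P1.r1)
|PSO outcomes| = 9

P0.r0=0 P1.r0=0 P1.r1=0
P0.r0=0 P1.r0=0 P1.r1=1
P0.r0=0 P1.r0=1 P1.r1=1
P0.r0=1 P1.r0=0 P1.r1=0
P0.r0=1 P1.r0=0 P1.r1=1
P0.r0=1 P1.r0=1 P1.r1=1
P0.r0=2 P1.r0=0 P1.r1=0
P0.r0=2 P1.r0=0 P1.r1=1
P0.r0=2 P1.r0=1 P1.r1=1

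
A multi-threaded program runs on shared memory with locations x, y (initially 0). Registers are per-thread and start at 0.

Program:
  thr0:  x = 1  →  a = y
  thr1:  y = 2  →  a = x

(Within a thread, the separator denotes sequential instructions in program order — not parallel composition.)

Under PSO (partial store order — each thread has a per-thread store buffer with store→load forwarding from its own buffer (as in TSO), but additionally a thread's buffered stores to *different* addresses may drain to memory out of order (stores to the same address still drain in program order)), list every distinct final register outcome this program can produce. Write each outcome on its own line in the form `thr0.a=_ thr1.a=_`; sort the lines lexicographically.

outcome vector order: (thr0.a,thr1.a)
|PSO outcomes| = 4

thr0.a=0 thr1.a=0
thr0.a=0 thr1.a=1
thr0.a=2 thr1.a=0
thr0.a=2 thr1.a=1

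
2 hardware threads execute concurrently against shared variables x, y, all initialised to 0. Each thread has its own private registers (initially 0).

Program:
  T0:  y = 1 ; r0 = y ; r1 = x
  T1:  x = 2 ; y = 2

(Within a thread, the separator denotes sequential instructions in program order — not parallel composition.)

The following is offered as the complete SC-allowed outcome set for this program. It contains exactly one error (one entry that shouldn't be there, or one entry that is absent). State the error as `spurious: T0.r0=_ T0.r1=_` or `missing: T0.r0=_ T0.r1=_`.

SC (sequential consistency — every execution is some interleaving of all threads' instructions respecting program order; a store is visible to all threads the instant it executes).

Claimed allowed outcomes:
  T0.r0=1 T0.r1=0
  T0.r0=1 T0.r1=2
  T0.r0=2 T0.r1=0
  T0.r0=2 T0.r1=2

outcome vector order: (T0.r0,T0.r1)
SC (3): (1,0); (1,2); (2,2)
claimed∖SC = {(2,0)}

spurious: T0.r0=2 T0.r1=0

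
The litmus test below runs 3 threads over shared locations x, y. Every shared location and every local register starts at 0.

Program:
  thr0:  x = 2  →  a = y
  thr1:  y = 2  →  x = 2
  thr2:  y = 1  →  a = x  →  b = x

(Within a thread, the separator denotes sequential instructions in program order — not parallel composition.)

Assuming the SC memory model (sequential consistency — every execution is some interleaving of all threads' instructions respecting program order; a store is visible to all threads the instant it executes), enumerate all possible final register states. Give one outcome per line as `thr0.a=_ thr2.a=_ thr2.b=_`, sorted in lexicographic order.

outcome vector order: (thr0.a,thr2.a,thr2.b)
|SC outcomes| = 7

thr0.a=0 thr2.a=2 thr2.b=2
thr0.a=1 thr2.a=0 thr2.b=0
thr0.a=1 thr2.a=0 thr2.b=2
thr0.a=1 thr2.a=2 thr2.b=2
thr0.a=2 thr2.a=0 thr2.b=0
thr0.a=2 thr2.a=0 thr2.b=2
thr0.a=2 thr2.a=2 thr2.b=2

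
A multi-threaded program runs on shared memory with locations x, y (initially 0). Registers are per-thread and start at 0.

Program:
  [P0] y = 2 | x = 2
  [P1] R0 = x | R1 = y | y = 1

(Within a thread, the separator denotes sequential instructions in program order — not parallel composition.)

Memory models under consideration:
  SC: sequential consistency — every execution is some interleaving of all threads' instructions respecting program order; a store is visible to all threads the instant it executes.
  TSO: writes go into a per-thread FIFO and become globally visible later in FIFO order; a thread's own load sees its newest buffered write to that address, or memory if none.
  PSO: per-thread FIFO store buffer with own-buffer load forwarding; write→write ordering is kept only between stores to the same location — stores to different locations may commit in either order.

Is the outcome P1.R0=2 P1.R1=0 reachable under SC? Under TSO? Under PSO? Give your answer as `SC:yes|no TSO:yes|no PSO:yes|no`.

SC:no TSO:no PSO:yes

outcome vector order: (P1.R0,P1.R1)
SC: 3 outcomes — {<0 0> <0 2> <2 2>}
TSO: 3 outcomes — {<0 0> <0 2> <2 2>}
PSO: 4 outcomes — {<0 0> <0 2> <2 0> <2 2>}
target <2 0> ∈ {PSO}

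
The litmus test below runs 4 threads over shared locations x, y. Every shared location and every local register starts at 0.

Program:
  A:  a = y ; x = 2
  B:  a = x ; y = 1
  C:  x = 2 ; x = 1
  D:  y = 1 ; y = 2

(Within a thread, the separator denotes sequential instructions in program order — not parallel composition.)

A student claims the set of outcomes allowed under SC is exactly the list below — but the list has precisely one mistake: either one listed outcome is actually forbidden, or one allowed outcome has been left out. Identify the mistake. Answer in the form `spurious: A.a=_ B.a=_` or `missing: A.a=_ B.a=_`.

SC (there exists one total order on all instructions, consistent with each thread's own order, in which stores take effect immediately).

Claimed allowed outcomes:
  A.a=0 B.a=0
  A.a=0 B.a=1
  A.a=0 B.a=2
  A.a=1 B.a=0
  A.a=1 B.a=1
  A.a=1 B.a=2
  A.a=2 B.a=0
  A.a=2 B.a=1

missing: A.a=2 B.a=2

outcome vector order: (A.a,B.a)
SC: 9 outcomes — {(0,0), (0,1), (0,2), (1,0), (1,1), (1,2), (2,0), (2,1), (2,2)}
SC∖claimed = {(2,2)}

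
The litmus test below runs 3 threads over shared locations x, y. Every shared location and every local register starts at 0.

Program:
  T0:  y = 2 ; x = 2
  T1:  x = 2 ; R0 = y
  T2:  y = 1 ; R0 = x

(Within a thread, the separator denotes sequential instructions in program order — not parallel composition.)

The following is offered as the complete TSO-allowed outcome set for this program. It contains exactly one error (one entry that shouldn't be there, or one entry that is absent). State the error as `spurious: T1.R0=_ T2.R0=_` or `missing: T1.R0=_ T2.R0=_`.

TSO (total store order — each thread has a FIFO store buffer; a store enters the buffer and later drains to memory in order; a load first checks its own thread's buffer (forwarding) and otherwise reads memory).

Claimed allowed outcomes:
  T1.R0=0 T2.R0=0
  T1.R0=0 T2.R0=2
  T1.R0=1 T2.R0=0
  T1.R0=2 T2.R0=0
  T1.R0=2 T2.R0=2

missing: T1.R0=1 T2.R0=2

outcome vector order: (T1.R0,T2.R0)
under TSO → 0/0, 0/2, 1/0, 1/2, 2/0, 2/2
TSO∖claimed = {1/2}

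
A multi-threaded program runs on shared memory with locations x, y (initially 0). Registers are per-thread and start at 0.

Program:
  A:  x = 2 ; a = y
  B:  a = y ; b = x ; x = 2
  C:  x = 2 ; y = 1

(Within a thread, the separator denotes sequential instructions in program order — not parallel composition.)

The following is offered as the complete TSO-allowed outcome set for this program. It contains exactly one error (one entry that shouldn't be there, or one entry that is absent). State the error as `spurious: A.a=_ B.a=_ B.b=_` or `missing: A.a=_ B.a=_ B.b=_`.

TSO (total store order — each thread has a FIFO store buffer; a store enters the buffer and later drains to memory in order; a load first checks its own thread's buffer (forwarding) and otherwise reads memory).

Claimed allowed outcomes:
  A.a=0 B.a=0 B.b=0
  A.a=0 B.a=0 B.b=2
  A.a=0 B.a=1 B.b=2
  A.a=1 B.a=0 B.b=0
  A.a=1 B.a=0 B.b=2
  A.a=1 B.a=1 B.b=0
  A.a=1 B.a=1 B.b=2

spurious: A.a=1 B.a=1 B.b=0

outcome vector order: (A.a,B.a,B.b)
TSO (6): 0/0/0; 0/0/2; 0/1/2; 1/0/0; 1/0/2; 1/1/2
claimed∖TSO = {1/1/0}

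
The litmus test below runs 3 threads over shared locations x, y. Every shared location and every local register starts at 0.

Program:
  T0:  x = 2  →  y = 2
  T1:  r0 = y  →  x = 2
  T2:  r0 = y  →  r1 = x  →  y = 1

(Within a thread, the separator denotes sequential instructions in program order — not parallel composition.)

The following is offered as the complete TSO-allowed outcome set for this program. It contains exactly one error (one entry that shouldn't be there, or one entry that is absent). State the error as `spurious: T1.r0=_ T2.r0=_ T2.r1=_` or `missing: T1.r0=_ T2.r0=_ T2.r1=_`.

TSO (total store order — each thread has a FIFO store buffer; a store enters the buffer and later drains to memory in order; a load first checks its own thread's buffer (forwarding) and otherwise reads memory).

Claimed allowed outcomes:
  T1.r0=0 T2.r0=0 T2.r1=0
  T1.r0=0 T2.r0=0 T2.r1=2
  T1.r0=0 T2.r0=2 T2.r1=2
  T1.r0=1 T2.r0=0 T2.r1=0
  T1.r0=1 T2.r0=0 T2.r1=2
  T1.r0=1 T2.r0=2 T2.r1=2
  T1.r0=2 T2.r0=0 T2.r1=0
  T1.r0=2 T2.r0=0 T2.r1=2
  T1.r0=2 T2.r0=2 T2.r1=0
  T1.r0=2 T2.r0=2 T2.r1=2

spurious: T1.r0=2 T2.r0=2 T2.r1=0

outcome vector order: (T1.r0,T2.r0,T2.r1)
[TSO] allowed = {(0,0,0) (0,0,2) (0,2,2) (1,0,0) (1,0,2) (1,2,2) (2,0,0) (2,0,2) (2,2,2)}
claimed∖TSO = {(2,2,0)}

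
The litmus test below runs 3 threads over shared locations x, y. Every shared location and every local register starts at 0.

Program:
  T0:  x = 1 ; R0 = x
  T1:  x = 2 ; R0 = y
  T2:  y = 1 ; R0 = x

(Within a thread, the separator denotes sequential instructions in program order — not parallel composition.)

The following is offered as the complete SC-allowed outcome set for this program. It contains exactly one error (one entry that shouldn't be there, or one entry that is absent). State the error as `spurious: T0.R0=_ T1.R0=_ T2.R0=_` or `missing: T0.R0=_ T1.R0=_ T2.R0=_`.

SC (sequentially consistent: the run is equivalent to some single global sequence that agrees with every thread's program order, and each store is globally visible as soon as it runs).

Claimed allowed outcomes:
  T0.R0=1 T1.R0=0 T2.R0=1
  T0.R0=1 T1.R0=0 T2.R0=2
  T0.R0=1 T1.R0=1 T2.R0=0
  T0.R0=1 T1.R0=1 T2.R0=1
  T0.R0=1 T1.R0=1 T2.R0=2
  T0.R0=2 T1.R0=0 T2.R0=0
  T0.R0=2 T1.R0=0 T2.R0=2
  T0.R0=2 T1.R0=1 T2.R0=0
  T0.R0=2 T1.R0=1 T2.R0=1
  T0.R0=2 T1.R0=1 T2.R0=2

spurious: T0.R0=2 T1.R0=0 T2.R0=0

outcome vector order: (T0.R0,T1.R0,T2.R0)
SC: 9 outcomes — {(1,0,1); (1,0,2); (1,1,0); (1,1,1); (1,1,2); (2,0,2); (2,1,0); (2,1,1); (2,1,2)}
claimed∖SC = {(2,0,0)}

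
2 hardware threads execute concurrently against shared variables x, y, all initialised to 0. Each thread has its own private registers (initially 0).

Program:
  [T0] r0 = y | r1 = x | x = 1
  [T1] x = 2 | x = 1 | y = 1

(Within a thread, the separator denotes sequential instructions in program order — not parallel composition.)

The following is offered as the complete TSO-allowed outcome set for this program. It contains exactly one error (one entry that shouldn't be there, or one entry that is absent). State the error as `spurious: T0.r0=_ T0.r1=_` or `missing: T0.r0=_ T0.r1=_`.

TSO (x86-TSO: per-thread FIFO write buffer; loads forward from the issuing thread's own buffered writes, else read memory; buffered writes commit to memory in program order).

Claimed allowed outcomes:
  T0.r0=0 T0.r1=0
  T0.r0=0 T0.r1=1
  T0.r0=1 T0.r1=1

missing: T0.r0=0 T0.r1=2

outcome vector order: (T0.r0,T0.r1)
TSO (4): <0 0>; <0 1>; <0 2>; <1 1>
TSO∖claimed = {<0 2>}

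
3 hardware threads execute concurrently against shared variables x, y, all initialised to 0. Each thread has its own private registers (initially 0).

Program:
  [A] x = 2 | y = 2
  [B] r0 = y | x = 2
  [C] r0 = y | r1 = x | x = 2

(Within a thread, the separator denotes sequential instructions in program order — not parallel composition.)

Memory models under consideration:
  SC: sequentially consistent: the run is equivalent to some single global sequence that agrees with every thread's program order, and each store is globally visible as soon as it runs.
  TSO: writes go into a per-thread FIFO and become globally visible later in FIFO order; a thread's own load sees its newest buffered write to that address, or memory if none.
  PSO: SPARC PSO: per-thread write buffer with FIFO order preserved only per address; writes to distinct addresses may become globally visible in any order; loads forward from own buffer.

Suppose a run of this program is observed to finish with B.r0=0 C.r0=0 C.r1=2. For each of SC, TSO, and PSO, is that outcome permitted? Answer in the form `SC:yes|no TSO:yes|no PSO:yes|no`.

SC:yes TSO:yes PSO:yes

outcome vector order: (B.r0,C.r0,C.r1)
SC (6): <0 0 0>, <0 0 2>, <0 2 2>, <2 0 0>, <2 0 2>, <2 2 2>
TSO (6): <0 0 0>, <0 0 2>, <0 2 2>, <2 0 0>, <2 0 2>, <2 2 2>
PSO (8): <0 0 0>, <0 0 2>, <0 2 0>, <0 2 2>, <2 0 0>, <2 0 2>, <2 2 0>, <2 2 2>
target <0 0 2> ∈ {SC,TSO,PSO}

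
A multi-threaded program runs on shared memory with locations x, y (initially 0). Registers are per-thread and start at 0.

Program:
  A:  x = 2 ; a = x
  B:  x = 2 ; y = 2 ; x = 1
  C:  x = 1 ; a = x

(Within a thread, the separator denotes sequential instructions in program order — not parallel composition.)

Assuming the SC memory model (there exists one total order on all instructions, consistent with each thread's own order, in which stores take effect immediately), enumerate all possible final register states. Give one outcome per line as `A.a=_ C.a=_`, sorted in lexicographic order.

outcome vector order: (A.a,C.a)
|SC outcomes| = 4

A.a=1 C.a=1
A.a=1 C.a=2
A.a=2 C.a=1
A.a=2 C.a=2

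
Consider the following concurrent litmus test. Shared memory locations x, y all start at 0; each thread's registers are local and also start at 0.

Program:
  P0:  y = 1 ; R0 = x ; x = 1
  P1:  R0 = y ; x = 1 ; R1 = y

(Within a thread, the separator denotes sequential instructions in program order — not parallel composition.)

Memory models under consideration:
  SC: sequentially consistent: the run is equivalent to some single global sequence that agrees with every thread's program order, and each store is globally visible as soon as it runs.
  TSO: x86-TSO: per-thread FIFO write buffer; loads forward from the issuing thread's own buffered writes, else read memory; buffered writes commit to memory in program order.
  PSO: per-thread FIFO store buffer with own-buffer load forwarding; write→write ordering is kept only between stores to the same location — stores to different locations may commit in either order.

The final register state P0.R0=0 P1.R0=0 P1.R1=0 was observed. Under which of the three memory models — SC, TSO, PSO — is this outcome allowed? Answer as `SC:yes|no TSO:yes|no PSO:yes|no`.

outcome vector order: (P0.R0,P1.R0,P1.R1)
SC: 5 outcomes — {(0,0,1); (0,1,1); (1,0,0); (1,0,1); (1,1,1)}
TSO: 6 outcomes — {(0,0,0); (0,0,1); (0,1,1); (1,0,0); (1,0,1); (1,1,1)}
PSO: 6 outcomes — {(0,0,0); (0,0,1); (0,1,1); (1,0,0); (1,0,1); (1,1,1)}
target (0,0,0) ∈ {TSO,PSO}

SC:no TSO:yes PSO:yes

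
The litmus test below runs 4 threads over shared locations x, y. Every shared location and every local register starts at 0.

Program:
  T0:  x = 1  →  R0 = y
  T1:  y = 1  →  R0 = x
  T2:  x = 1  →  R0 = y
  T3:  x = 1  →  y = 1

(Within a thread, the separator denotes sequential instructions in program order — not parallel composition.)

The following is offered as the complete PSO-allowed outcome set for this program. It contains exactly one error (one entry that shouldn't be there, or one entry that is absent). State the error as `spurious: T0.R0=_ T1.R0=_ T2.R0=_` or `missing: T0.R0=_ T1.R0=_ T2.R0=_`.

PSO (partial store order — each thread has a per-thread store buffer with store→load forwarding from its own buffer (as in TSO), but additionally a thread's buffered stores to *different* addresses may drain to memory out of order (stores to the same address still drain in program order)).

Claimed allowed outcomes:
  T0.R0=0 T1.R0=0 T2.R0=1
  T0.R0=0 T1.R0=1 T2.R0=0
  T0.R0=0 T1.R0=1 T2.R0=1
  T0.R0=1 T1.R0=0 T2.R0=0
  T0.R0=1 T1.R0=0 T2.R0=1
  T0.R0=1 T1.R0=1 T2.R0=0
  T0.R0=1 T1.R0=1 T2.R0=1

missing: T0.R0=0 T1.R0=0 T2.R0=0

outcome vector order: (T0.R0,T1.R0,T2.R0)
under PSO → 000, 001, 010, 011, 100, 101, 110, 111
PSO∖claimed = {000}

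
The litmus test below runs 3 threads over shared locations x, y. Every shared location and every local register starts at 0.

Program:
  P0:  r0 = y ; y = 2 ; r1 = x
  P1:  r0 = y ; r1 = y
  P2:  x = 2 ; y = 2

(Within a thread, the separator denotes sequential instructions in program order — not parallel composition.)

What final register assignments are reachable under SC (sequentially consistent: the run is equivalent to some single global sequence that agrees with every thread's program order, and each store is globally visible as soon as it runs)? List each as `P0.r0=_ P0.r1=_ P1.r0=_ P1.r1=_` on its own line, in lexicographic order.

P0.r0=0 P0.r1=0 P1.r0=0 P1.r1=0
P0.r0=0 P0.r1=0 P1.r0=0 P1.r1=2
P0.r0=0 P0.r1=0 P1.r0=2 P1.r1=2
P0.r0=0 P0.r1=2 P1.r0=0 P1.r1=0
P0.r0=0 P0.r1=2 P1.r0=0 P1.r1=2
P0.r0=0 P0.r1=2 P1.r0=2 P1.r1=2
P0.r0=2 P0.r1=2 P1.r0=0 P1.r1=0
P0.r0=2 P0.r1=2 P1.r0=0 P1.r1=2
P0.r0=2 P0.r1=2 P1.r0=2 P1.r1=2

outcome vector order: (P0.r0,P0.r1,P1.r0,P1.r1)
|SC outcomes| = 9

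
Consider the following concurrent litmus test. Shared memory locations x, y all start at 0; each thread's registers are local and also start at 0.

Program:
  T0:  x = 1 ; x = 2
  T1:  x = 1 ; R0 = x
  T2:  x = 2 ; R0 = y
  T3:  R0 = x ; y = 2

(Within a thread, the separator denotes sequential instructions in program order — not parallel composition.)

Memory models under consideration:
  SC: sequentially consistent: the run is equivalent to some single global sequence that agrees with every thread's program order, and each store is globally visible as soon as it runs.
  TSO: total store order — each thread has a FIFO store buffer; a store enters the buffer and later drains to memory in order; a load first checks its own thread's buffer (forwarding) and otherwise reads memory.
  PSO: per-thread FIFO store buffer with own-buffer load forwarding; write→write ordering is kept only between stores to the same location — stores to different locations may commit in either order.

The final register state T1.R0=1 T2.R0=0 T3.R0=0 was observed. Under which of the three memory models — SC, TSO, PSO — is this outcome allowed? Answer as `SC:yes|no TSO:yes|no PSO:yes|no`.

outcome vector order: (T1.R0,T2.R0,T3.R0)
under SC → 1/0/0 1/0/1 1/0/2 1/2/0 1/2/1 1/2/2 2/0/0 2/0/1 2/0/2 2/2/0 2/2/1 2/2/2
under TSO → 1/0/0 1/0/1 1/0/2 1/2/0 1/2/1 1/2/2 2/0/0 2/0/1 2/0/2 2/2/0 2/2/1 2/2/2
under PSO → 1/0/0 1/0/1 1/0/2 1/2/0 1/2/1 1/2/2 2/0/0 2/0/1 2/0/2 2/2/0 2/2/1 2/2/2
target 1/0/0 ∈ {SC,TSO,PSO}

SC:yes TSO:yes PSO:yes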